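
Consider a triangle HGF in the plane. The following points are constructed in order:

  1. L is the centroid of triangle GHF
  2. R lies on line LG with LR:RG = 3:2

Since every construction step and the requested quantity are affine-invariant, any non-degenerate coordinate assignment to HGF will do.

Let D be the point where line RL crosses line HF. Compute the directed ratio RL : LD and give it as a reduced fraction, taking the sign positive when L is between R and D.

Assign H = (0, 0), G = (1, 0), F = (0, 1) — the answer is frame-independent, so this choice is without loss of generality.
1. L is the centroid of triangle GHF ⇒ L = (1/3, 1/3)
2. R lies on line LG with LR:RG = 3:2 ⇒ R = (11/15, 2/15)
line RL meets HF at D = (0, 1/2)
L = R + t·(D−R) with t = 6/11, so RL:LD = 6/11:5/11

RL:LD = 6/5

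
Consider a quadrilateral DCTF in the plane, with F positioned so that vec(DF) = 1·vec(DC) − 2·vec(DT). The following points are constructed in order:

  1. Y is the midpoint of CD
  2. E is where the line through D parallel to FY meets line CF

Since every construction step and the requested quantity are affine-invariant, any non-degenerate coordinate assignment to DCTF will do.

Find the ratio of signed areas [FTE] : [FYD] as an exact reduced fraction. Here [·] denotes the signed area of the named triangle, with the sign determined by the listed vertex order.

Work in coordinates with D = (0, 0), C = (1, 0), T = (0, 1), F = (1, -2).
1. Y is the midpoint of CD ⇒ Y = (1/2, 0)
2. E is where the line through D parallel to FY meets line CF ⇒ E = (1, -4)
2·[FTE] = 2, 2·[FYD] = 1
[FTE]:[FYD] = 2:1 = 2

[FTE]:[FYD] = 2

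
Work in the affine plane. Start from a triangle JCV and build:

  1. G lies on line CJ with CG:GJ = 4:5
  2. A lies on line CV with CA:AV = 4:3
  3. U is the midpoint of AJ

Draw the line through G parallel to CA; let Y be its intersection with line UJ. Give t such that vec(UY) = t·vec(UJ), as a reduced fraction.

Choose coordinates J = (0, 0), C = (1, 0), V = (0, 1).
1. G lies on line CJ with CG:GJ = 4:5 ⇒ G = (5/9, 0)
2. A lies on line CV with CA:AV = 4:3 ⇒ A = (3/7, 4/7)
3. U is the midpoint of AJ ⇒ U = (3/14, 2/7)
through G parallel to CA: direction (-4/7, 4/7); meets UJ at Y = (5/21, 20/63)
Y = U + t·(J−U) with t = -1/9

t = -1/9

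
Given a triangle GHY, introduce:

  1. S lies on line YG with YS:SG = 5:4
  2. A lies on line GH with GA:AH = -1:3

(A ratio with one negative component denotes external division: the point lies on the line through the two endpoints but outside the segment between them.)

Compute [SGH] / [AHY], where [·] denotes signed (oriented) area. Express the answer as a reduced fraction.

[SGH]:[AHY] = 8/27

Set G = (0, 0), H = (1, 0), Y = (0, 1); any affine frame gives the same invariant.
1. S lies on line YG with YS:SG = 5:4 ⇒ S = (0, 4/9)
2. A lies on line GH with GA:AH = -1:3 ⇒ A = (-1/2, 0)
2·[SGH] = 4/9, 2·[AHY] = 3/2
[SGH]:[AHY] = 4/9:3/2 = 8/27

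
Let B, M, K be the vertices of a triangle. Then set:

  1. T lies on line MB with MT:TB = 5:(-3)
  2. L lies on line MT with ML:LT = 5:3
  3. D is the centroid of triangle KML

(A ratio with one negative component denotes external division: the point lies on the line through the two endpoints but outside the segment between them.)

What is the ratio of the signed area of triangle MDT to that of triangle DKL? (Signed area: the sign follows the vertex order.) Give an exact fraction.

[MDT]:[DKL] = 8/5

Work in coordinates with B = (0, 0), M = (1, 0), K = (0, 1).
1. T lies on line MB with MT:TB = 5:(-3) ⇒ T = (-3/2, 0)
2. L lies on line MT with ML:LT = 5:3 ⇒ L = (-9/16, 0)
3. D is the centroid of triangle KML ⇒ D = (7/48, 1/3)
2·[MDT] = 5/6, 2·[DKL] = 25/48
[MDT]:[DKL] = 5/6:25/48 = 8/5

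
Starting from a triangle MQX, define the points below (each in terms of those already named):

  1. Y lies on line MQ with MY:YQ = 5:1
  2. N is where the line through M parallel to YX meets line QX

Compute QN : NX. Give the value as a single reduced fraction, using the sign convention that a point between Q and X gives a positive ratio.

Set M = (0, 0), Q = (1, 0), X = (0, 1); any affine frame gives the same invariant.
1. Y lies on line MQ with MY:YQ = 5:1 ⇒ Y = (5/6, 0)
2. N is where the line through M parallel to YX meets line QX ⇒ N = (-5, 6)
N = Q + t·(X−Q) with t = 6, so QN:NX = t:(1−t) = 6:-5

QN:NX = -6/5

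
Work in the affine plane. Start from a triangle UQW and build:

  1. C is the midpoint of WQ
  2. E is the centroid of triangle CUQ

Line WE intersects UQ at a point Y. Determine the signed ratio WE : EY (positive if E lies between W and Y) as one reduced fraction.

Work in coordinates with U = (0, 0), Q = (1, 0), W = (0, 1).
1. C is the midpoint of WQ ⇒ C = (1/2, 1/2)
2. E is the centroid of triangle CUQ ⇒ E = (1/2, 1/6)
line WE meets UQ at Y = (3/5, 0)
E = W + t·(Y−W) with t = 5/6, so WE:EY = 5/6:1/6

WE:EY = 5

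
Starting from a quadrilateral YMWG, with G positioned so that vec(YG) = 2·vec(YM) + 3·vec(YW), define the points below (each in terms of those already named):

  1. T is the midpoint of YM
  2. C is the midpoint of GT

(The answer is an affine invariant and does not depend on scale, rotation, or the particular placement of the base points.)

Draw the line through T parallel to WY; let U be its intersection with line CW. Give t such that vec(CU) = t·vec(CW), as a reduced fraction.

t = 3/5

Set Y = (0, 0), M = (1, 0), W = (0, 1), G = (2, 3); any affine frame gives the same invariant.
1. T is the midpoint of YM ⇒ T = (1/2, 0)
2. C is the midpoint of GT ⇒ C = (5/4, 3/2)
through T parallel to WY: direction (0, -1); meets CW at U = (1/2, 6/5)
U = C + t·(W−C) with t = 3/5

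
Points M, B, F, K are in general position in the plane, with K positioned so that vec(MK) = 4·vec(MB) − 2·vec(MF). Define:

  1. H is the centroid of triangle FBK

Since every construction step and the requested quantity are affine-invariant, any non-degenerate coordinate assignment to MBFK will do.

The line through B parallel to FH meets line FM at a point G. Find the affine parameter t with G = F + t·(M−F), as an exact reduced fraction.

Set M = (0, 0), B = (1, 0), F = (0, 1), K = (4, -2); any affine frame gives the same invariant.
1. H is the centroid of triangle FBK ⇒ H = (5/3, -1/3)
through B parallel to FH: direction (5/3, -4/3); meets FM at G = (0, 4/5)
G = F + t·(M−F) with t = 1/5

t = 1/5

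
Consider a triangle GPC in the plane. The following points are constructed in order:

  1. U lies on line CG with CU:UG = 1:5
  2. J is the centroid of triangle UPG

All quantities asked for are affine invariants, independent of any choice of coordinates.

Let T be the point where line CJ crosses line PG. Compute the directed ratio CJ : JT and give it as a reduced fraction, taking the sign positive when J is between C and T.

CJ:JT = 13/5

Set G = (0, 0), P = (1, 0), C = (0, 1); any affine frame gives the same invariant.
1. U lies on line CG with CU:UG = 1:5 ⇒ U = (0, 5/6)
2. J is the centroid of triangle UPG ⇒ J = (1/3, 5/18)
line CJ meets PG at T = (6/13, 0)
J = C + t·(T−C) with t = 13/18, so CJ:JT = 13/18:5/18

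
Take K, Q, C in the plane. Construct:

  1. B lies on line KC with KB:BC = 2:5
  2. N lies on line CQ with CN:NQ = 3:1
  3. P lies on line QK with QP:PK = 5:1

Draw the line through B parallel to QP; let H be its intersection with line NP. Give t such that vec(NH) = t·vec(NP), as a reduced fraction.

t = -1/7

Set K = (0, 0), Q = (1, 0), C = (0, 1); any affine frame gives the same invariant.
1. B lies on line KC with KB:BC = 2:5 ⇒ B = (0, 2/7)
2. N lies on line CQ with CN:NQ = 3:1 ⇒ N = (3/4, 1/4)
3. P lies on line QK with QP:PK = 5:1 ⇒ P = (1/6, 0)
through B parallel to QP: direction (-5/6, 0); meets NP at H = (5/6, 2/7)
H = N + t·(P−N) with t = -1/7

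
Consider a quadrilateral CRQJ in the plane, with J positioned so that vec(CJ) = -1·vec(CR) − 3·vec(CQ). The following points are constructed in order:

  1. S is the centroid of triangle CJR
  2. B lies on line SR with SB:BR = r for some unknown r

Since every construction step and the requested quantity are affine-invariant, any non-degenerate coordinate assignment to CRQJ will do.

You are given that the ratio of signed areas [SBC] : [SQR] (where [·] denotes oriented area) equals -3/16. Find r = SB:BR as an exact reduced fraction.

r = 3/5

Assign C = (0, 0), R = (1, 0), Q = (0, 1), J = (-1, -3) — the answer is frame-independent, so this choice is without loss of generality.
1. S is the centroid of triangle CJR ⇒ S = (0, -1)
2. With SB:BR = r, write λ = r/(r+1) so B = S + λ·(R−S); B is affine-linear in λ
Every point depending on B is an affine combination of B and λ-independent points, so each such coordinate is linear in λ; the λ² term in each signed area is a multiple of (R−S)×(R−S) = 0, so 2·[SBC] and 2·[SQR] are each linear in λ. Evaluating at λ=0 and λ=1:
  2·[SBC] = λ,   2·[SQR] = -2
So [SBC]:[SQR] = (λ) / (-2). Setting this equal to -3/16:
  λ = -3/16·(-2)  ⇒  λ = 3/8
Then r = λ/(1−λ) = (3/8)/(5/8) = 3/5. Check: with r = 3/5, B = (3/8, -5/8) and [SBC]:[SQR] = -3/16 as required.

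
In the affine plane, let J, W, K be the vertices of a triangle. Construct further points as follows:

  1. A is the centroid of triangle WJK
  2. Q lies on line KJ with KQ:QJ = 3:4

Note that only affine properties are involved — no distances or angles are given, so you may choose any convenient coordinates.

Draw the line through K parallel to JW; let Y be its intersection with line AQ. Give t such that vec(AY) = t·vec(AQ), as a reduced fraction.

t = 14/5

Work in coordinates with J = (0, 0), W = (1, 0), K = (0, 1).
1. A is the centroid of triangle WJK ⇒ A = (1/3, 1/3)
2. Q lies on line KJ with KQ:QJ = 3:4 ⇒ Q = (0, 4/7)
through K parallel to JW: direction (1, 0); meets AQ at Y = (-3/5, 1)
Y = A + t·(Q−A) with t = 14/5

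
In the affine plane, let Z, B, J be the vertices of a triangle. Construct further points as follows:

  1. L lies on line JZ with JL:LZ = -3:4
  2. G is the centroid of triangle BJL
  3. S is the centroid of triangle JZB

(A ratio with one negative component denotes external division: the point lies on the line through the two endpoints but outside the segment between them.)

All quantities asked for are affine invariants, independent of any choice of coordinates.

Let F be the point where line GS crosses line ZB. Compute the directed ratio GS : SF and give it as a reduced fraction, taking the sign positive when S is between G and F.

Assign Z = (0, 0), B = (1, 0), J = (0, 1) — the answer is frame-independent, so this choice is without loss of generality.
1. L lies on line JZ with JL:LZ = -3:4 ⇒ L = (0, 4)
2. G is the centroid of triangle BJL ⇒ G = (1/3, 5/3)
3. S is the centroid of triangle JZB ⇒ S = (1/3, 1/3)
line GS meets ZB at F = (1/3, 0)
S = G + t·(F−G) with t = 4/5, so GS:SF = 4/5:1/5

GS:SF = 4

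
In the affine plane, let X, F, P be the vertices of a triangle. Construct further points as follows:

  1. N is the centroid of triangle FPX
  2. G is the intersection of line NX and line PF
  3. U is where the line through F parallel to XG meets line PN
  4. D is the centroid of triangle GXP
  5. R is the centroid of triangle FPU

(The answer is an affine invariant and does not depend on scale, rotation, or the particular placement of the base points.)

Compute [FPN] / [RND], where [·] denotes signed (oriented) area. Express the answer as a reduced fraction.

Choose coordinates X = (0, 0), F = (1, 0), P = (0, 1).
1. N is the centroid of triangle FPX ⇒ N = (1/3, 1/3)
2. G is the intersection of line NX and line PF ⇒ G = (1/2, 1/2)
3. U is where the line through F parallel to XG meets line PN ⇒ U = (2/3, -1/3)
4. D is the centroid of triangle GXP ⇒ D = (1/6, 1/2)
5. R is the centroid of triangle FPU ⇒ R = (5/9, 2/9)
2·[FPN] = 1/3, 2·[RND] = -1/54
[FPN]:[RND] = 1/3:-1/54 = -18

[FPN]:[RND] = -18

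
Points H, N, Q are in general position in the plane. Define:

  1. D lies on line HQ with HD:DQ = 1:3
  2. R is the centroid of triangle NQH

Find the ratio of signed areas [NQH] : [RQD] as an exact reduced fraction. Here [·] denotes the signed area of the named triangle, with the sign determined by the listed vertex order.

Assign H = (0, 0), N = (1, 0), Q = (0, 1) — the answer is frame-independent, so this choice is without loss of generality.
1. D lies on line HQ with HD:DQ = 1:3 ⇒ D = (0, 1/4)
2. R is the centroid of triangle NQH ⇒ R = (1/3, 1/3)
2·[NQH] = 1, 2·[RQD] = 1/4
[NQH]:[RQD] = 1:1/4 = 4

[NQH]:[RQD] = 4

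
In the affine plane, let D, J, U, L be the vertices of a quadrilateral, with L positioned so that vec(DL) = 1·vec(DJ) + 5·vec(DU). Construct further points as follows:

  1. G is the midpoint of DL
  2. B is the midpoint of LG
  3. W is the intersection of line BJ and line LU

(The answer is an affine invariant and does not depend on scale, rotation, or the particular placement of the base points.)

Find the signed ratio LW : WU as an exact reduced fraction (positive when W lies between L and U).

Work in coordinates with D = (0, 0), J = (1, 0), U = (0, 1), L = (1, 5).
1. G is the midpoint of DL ⇒ G = (1/2, 5/2)
2. B is the midpoint of LG ⇒ B = (3/4, 15/4)
3. W is the intersection of line BJ and line LU ⇒ W = (14/19, 75/19)
W = L + t·(U−L) with t = 5/19, so LW:WU = t:(1−t) = 5/19:14/19

LW:WU = 5/14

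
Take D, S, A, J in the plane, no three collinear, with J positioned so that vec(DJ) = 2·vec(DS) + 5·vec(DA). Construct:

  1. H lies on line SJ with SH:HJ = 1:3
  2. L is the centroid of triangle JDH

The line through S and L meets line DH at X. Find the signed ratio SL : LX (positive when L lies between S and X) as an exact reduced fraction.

SL:LX = -2

Assign D = (0, 0), S = (1, 0), A = (0, 1), J = (2, 5) — the answer is frame-independent, so this choice is without loss of generality.
1. H lies on line SJ with SH:HJ = 1:3 ⇒ H = (5/4, 5/4)
2. L is the centroid of triangle JDH ⇒ L = (13/12, 25/12)
line SL meets DH at X = (25/24, 25/24)
L = S + t·(X−S) with t = 2, so SL:LX = 2:-1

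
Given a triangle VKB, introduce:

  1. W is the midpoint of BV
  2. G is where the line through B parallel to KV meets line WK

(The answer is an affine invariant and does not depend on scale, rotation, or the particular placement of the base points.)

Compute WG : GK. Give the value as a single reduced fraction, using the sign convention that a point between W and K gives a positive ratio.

Set V = (0, 0), K = (1, 0), B = (0, 1); any affine frame gives the same invariant.
1. W is the midpoint of BV ⇒ W = (0, 1/2)
2. G is where the line through B parallel to KV meets line WK ⇒ G = (-1, 1)
G = W + t·(K−W) with t = -1, so WG:GK = t:(1−t) = -1:2

WG:GK = -1/2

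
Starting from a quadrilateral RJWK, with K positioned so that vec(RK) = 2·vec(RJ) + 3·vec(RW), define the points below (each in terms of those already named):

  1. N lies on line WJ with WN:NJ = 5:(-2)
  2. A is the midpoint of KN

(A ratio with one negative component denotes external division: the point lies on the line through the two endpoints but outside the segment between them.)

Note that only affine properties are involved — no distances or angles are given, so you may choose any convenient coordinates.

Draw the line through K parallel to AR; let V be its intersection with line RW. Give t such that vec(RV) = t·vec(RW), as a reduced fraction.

t = 19/11

Choose coordinates R = (0, 0), J = (1, 0), W = (0, 1), K = (2, 3).
1. N lies on line WJ with WN:NJ = 5:(-2) ⇒ N = (5/3, -2/3)
2. A is the midpoint of KN ⇒ A = (11/6, 7/6)
through K parallel to AR: direction (-11/6, -7/6); meets RW at V = (0, 19/11)
V = R + t·(W−R) with t = 19/11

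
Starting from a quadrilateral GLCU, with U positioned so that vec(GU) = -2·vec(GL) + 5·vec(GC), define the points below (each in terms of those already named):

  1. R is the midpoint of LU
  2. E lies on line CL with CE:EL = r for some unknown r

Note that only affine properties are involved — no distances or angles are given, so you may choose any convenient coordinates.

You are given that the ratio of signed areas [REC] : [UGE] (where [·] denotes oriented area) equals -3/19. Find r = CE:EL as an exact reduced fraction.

Set G = (0, 0), L = (1, 0), C = (0, 1), U = (-2, 5); any affine frame gives the same invariant.
1. R is the midpoint of LU ⇒ R = (-1/2, 5/2)
2. With CE:EL = r, write λ = r/(r+1) so E = C + λ·(L−C); E is affine-linear in λ
Every point depending on E is an affine combination of E and λ-independent points, so each such coordinate is linear in λ; the λ² term in each signed area is a multiple of (L−C)×(L−C) = 0, so 2·[REC] and 2·[UGE] are each linear in λ. Evaluating at λ=0 and λ=1:
  2·[REC] = −λ,   2·[UGE] = 3·λ + 2
So [REC]:[UGE] = (−λ) / (3·λ + 2). Setting this equal to -3/19:
  −λ = -3/19·(3·λ + 2)  ⇒  λ = 3/5
Then r = λ/(1−λ) = (3/5)/(2/5) = 3/2. Check: with r = 3/2, E = (3/5, 2/5) and [REC]:[UGE] = -3/19 as required.

r = 3/2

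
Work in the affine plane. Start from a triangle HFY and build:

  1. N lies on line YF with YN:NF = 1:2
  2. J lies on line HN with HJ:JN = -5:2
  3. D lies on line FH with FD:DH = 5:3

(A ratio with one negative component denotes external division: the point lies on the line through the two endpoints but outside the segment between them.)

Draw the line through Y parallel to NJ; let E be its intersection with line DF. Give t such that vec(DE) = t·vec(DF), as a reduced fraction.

Set H = (0, 0), F = (1, 0), Y = (0, 1); any affine frame gives the same invariant.
1. N lies on line YF with YN:NF = 1:2 ⇒ N = (1/3, 2/3)
2. J lies on line HN with HJ:JN = -5:2 ⇒ J = (5/9, 10/9)
3. D lies on line FH with FD:DH = 5:3 ⇒ D = (3/8, 0)
through Y parallel to NJ: direction (2/9, 4/9); meets DF at E = (-1/2, 0)
E = D + t·(F−D) with t = -7/5

t = -7/5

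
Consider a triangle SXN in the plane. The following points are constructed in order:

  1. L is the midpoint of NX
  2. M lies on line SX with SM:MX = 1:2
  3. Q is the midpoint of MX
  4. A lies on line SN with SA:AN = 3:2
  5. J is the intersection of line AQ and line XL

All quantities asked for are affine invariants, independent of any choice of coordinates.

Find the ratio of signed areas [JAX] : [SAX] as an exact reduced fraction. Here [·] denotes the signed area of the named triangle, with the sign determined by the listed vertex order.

[JAX]:[SAX] = 2

Work in coordinates with S = (0, 0), X = (1, 0), N = (0, 1).
1. L is the midpoint of NX ⇒ L = (1/2, 1/2)
2. M lies on line SX with SM:MX = 1:2 ⇒ M = (1/3, 0)
3. Q is the midpoint of MX ⇒ Q = (2/3, 0)
4. A lies on line SN with SA:AN = 3:2 ⇒ A = (0, 3/5)
5. J is the intersection of line AQ and line XL ⇒ J = (4, -3)
2·[JAX] = -6/5, 2·[SAX] = -3/5
[JAX]:[SAX] = -6/5:-3/5 = 2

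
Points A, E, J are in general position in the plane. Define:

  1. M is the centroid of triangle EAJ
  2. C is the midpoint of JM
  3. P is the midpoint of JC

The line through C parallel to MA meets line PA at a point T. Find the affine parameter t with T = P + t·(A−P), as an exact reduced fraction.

Set A = (0, 0), E = (1, 0), J = (0, 1); any affine frame gives the same invariant.
1. M is the centroid of triangle EAJ ⇒ M = (1/3, 1/3)
2. C is the midpoint of JM ⇒ C = (1/6, 2/3)
3. P is the midpoint of JC ⇒ P = (1/12, 5/6)
through C parallel to MA: direction (-1/3, -1/3); meets PA at T = (1/18, 5/9)
T = P + t·(A−P) with t = 1/3

t = 1/3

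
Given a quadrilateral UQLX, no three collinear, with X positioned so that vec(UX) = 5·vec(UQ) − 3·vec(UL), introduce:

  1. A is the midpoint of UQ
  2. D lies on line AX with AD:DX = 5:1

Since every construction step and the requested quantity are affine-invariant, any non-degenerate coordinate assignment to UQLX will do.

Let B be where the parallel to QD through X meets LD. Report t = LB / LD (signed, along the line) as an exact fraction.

Assign U = (0, 0), Q = (1, 0), L = (0, 1), X = (5, -3) — the answer is frame-independent, so this choice is without loss of generality.
1. A is the midpoint of UQ ⇒ A = (1/2, 0)
2. D lies on line AX with AD:DX = 5:1 ⇒ D = (17/4, -5/2)
through X parallel to QD: direction (13/4, -5/2); meets LD at B = (17/6, -4/3)
B = L + t·(D−L) with t = 2/3

t = 2/3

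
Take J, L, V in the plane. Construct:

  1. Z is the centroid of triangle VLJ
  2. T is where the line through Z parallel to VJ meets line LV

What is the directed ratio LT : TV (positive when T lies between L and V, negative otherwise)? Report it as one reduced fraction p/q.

Choose coordinates J = (0, 0), L = (1, 0), V = (0, 1).
1. Z is the centroid of triangle VLJ ⇒ Z = (1/3, 1/3)
2. T is where the line through Z parallel to VJ meets line LV ⇒ T = (1/3, 2/3)
T = L + t·(V−L) with t = 2/3, so LT:TV = t:(1−t) = 2/3:1/3

LT:TV = 2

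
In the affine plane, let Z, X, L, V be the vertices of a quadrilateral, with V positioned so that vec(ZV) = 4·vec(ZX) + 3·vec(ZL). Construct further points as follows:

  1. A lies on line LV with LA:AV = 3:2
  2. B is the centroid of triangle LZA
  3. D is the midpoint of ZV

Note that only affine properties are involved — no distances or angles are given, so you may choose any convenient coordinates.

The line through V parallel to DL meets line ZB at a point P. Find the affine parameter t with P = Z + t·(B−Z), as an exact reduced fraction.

t = 30/13

Assign Z = (0, 0), X = (1, 0), L = (0, 1), V = (4, 3) — the answer is frame-independent, so this choice is without loss of generality.
1. A lies on line LV with LA:AV = 3:2 ⇒ A = (12/5, 11/5)
2. B is the centroid of triangle LZA ⇒ B = (4/5, 16/15)
3. D is the midpoint of ZV ⇒ D = (2, 3/2)
through V parallel to DL: direction (-2, -1/2); meets ZB at P = (24/13, 32/13)
P = Z + t·(B−Z) with t = 30/13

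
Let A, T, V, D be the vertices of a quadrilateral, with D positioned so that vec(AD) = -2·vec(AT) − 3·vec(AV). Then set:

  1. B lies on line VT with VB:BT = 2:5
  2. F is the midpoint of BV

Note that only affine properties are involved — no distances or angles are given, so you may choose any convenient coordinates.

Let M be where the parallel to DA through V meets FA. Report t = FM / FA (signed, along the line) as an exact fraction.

Assign A = (0, 0), T = (1, 0), V = (0, 1), D = (-2, -3) — the answer is frame-independent, so this choice is without loss of generality.
1. B lies on line VT with VB:BT = 2:5 ⇒ B = (2/7, 5/7)
2. F is the midpoint of BV ⇒ F = (1/7, 6/7)
through V parallel to DA: direction (2, 3); meets FA at M = (2/9, 4/3)
M = F + t·(A−F) with t = -5/9

t = -5/9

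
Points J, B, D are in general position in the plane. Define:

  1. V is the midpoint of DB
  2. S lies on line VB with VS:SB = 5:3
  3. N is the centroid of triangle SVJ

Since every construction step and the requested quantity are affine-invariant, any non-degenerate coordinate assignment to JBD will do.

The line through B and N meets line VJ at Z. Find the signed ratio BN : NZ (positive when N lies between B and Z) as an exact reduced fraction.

Choose coordinates J = (0, 0), B = (1, 0), D = (0, 1).
1. V is the midpoint of DB ⇒ V = (1/2, 1/2)
2. S lies on line VB with VS:SB = 5:3 ⇒ S = (13/16, 3/16)
3. N is the centroid of triangle SVJ ⇒ N = (7/16, 11/48)
line BN meets VJ at Z = (11/38, 11/38)
N = B + t·(Z−B) with t = 19/24, so BN:NZ = 19/24:5/24

BN:NZ = 19/5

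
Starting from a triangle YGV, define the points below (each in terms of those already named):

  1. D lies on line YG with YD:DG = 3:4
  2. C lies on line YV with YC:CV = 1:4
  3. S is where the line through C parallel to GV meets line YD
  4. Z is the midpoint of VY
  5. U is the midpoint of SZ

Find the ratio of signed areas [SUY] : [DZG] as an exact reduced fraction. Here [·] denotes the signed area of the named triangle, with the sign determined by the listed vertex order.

[SUY]:[DZG] = -7/40

Set Y = (0, 0), G = (1, 0), V = (0, 1); any affine frame gives the same invariant.
1. D lies on line YG with YD:DG = 3:4 ⇒ D = (3/7, 0)
2. C lies on line YV with YC:CV = 1:4 ⇒ C = (0, 1/5)
3. S is where the line through C parallel to GV meets line YD ⇒ S = (1/5, 0)
4. Z is the midpoint of VY ⇒ Z = (0, 1/2)
5. U is the midpoint of SZ ⇒ U = (1/10, 1/4)
2·[SUY] = 1/20, 2·[DZG] = -2/7
[SUY]:[DZG] = 1/20:-2/7 = -7/40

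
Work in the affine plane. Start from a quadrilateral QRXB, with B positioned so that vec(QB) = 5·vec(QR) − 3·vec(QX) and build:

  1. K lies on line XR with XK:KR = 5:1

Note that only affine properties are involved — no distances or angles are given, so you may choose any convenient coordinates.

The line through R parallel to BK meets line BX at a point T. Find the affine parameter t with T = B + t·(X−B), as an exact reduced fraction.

t = -1/5

Set Q = (0, 0), R = (1, 0), X = (0, 1), B = (5, -3); any affine frame gives the same invariant.
1. K lies on line XR with XK:KR = 5:1 ⇒ K = (5/6, 1/6)
through R parallel to BK: direction (-25/6, 19/6); meets BX at T = (6, -19/5)
T = B + t·(X−B) with t = -1/5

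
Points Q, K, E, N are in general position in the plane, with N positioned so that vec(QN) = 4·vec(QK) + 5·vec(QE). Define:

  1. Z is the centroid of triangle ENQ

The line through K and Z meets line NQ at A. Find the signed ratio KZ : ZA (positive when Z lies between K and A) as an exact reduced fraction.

Assign Q = (0, 0), K = (1, 0), E = (0, 1), N = (4, 5) — the answer is frame-independent, so this choice is without loss of generality.
1. Z is the centroid of triangle ENQ ⇒ Z = (4/3, 2)
line KZ meets NQ at A = (24/19, 30/19)
Z = K + t·(A−K) with t = 19/15, so KZ:ZA = 19/15:-4/15

KZ:ZA = -19/4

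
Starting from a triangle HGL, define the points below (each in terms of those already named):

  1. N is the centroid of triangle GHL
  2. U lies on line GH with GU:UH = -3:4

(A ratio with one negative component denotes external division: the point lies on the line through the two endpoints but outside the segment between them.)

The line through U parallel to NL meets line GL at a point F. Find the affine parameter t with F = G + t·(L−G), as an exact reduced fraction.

t = -6

Work in coordinates with H = (0, 0), G = (1, 0), L = (0, 1).
1. N is the centroid of triangle GHL ⇒ N = (1/3, 1/3)
2. U lies on line GH with GU:UH = -3:4 ⇒ U = (4, 0)
through U parallel to NL: direction (-1/3, 2/3); meets GL at F = (7, -6)
F = G + t·(L−G) with t = -6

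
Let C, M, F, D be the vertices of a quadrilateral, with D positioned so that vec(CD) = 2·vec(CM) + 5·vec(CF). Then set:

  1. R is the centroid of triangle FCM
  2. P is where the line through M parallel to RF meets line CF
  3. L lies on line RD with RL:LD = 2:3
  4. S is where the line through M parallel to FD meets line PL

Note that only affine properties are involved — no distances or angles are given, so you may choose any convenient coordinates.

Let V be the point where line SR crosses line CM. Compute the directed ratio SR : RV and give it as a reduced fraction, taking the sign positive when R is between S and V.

Assign C = (0, 0), M = (1, 0), F = (0, 1), D = (2, 5) — the answer is frame-independent, so this choice is without loss of generality.
1. R is the centroid of triangle FCM ⇒ R = (1/3, 1/3)
2. P is where the line through M parallel to RF meets line CF ⇒ P = (0, 2)
3. L lies on line RD with RL:LD = 2:3 ⇒ L = (1, 11/5)
4. S is where the line through M parallel to FD meets line PL ⇒ S = (20/9, 22/9)
line SR meets CM at V = (2/57, 0)
R = S + t·(V−S) with t = 19/22, so SR:RV = 19/22:3/22

SR:RV = 19/3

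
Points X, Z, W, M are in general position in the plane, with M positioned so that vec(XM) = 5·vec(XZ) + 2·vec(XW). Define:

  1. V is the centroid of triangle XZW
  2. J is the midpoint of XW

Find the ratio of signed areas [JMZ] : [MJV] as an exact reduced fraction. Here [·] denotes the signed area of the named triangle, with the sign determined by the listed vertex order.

Choose coordinates X = (0, 0), Z = (1, 0), W = (0, 1), M = (5, 2).
1. V is the centroid of triangle XZW ⇒ V = (1/3, 1/3)
2. J is the midpoint of XW ⇒ J = (0, 1/2)
2·[JMZ] = -4, 2·[MJV] = 4/3
[JMZ]:[MJV] = -4:4/3 = -3

[JMZ]:[MJV] = -3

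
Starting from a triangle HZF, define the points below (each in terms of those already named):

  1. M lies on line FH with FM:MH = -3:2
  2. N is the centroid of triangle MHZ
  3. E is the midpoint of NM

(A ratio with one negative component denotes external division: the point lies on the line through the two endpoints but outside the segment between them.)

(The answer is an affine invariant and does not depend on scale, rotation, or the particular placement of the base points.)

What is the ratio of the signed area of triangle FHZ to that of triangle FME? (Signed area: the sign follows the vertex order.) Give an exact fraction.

Assign H = (0, 0), Z = (1, 0), F = (0, 1) — the answer is frame-independent, so this choice is without loss of generality.
1. M lies on line FH with FM:MH = -3:2 ⇒ M = (0, -2)
2. N is the centroid of triangle MHZ ⇒ N = (1/3, -2/3)
3. E is the midpoint of NM ⇒ E = (1/6, -4/3)
2·[FHZ] = 1, 2·[FME] = 1/2
[FHZ]:[FME] = 1:1/2 = 2

[FHZ]:[FME] = 2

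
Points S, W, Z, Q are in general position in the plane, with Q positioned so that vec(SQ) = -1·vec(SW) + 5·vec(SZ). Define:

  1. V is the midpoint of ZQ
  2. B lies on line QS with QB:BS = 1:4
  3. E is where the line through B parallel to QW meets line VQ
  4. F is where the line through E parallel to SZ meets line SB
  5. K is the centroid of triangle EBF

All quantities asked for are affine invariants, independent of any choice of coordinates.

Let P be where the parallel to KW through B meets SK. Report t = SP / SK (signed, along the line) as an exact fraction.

t = 16/15

Set S = (0, 0), W = (1, 0), Z = (0, 1), Q = (-1, 5); any affine frame gives the same invariant.
1. V is the midpoint of ZQ ⇒ V = (-1/2, 3)
2. B lies on line QS with QB:BS = 1:4 ⇒ B = (-4/5, 4)
3. E is where the line through B parallel to QW meets line VQ ⇒ E = (-2/3, 11/3)
4. F is where the line through E parallel to SZ meets line SB ⇒ F = (-2/3, 10/3)
5. K is the centroid of triangle EBF ⇒ K = (-32/45, 11/3)
through B parallel to KW: direction (77/45, -11/3); meets SK at P = (-512/675, 176/45)
P = S + t·(K−S) with t = 16/15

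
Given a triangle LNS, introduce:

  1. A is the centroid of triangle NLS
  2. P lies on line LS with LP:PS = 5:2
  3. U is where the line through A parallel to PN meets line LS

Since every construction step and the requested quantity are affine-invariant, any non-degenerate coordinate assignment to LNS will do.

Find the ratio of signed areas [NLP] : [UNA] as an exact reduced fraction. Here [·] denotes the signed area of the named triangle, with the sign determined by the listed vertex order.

[NLP]:[UNA] = 15

Choose coordinates L = (0, 0), N = (1, 0), S = (0, 1).
1. A is the centroid of triangle NLS ⇒ A = (1/3, 1/3)
2. P lies on line LS with LP:PS = 5:2 ⇒ P = (0, 5/7)
3. U is where the line through A parallel to PN meets line LS ⇒ U = (0, 4/7)
2·[NLP] = -5/7, 2·[UNA] = -1/21
[NLP]:[UNA] = -5/7:-1/21 = 15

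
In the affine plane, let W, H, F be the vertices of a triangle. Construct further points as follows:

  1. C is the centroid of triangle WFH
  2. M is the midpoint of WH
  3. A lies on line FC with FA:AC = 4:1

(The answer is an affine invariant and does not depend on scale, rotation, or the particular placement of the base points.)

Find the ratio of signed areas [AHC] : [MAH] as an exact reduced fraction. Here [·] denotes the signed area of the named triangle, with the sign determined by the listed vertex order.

Assign W = (0, 0), H = (1, 0), F = (0, 1) — the answer is frame-independent, so this choice is without loss of generality.
1. C is the centroid of triangle WFH ⇒ C = (1/3, 1/3)
2. M is the midpoint of WH ⇒ M = (1/2, 0)
3. A lies on line FC with FA:AC = 4:1 ⇒ A = (4/15, 7/15)
2·[AHC] = -1/15, 2·[MAH] = -7/30
[AHC]:[MAH] = -1/15:-7/30 = 2/7

[AHC]:[MAH] = 2/7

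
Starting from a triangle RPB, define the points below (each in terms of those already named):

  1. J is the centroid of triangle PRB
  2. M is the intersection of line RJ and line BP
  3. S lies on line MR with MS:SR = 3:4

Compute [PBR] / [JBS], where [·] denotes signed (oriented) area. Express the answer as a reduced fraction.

Assign R = (0, 0), P = (1, 0), B = (0, 1) — the answer is frame-independent, so this choice is without loss of generality.
1. J is the centroid of triangle PRB ⇒ J = (1/3, 1/3)
2. M is the intersection of line RJ and line BP ⇒ M = (1/2, 1/2)
3. S lies on line MR with MS:SR = 3:4 ⇒ S = (2/7, 2/7)
2·[PBR] = 1, 2·[JBS] = 1/21
[PBR]:[JBS] = 1:1/21 = 21

[PBR]:[JBS] = 21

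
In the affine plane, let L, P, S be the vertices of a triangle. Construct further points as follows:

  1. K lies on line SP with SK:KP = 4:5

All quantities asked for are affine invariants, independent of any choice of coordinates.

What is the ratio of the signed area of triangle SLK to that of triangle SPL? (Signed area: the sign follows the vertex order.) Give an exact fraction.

[SLK]:[SPL] = -4/9

Set L = (0, 0), P = (1, 0), S = (0, 1); any affine frame gives the same invariant.
1. K lies on line SP with SK:KP = 4:5 ⇒ K = (4/9, 5/9)
2·[SLK] = 4/9, 2·[SPL] = -1
[SLK]:[SPL] = 4/9:-1 = -4/9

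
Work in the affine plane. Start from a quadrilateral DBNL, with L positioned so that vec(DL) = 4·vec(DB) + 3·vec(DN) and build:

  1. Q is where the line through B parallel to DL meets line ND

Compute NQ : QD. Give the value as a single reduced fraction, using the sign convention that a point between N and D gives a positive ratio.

Choose coordinates D = (0, 0), B = (1, 0), N = (0, 1), L = (4, 3).
1. Q is where the line through B parallel to DL meets line ND ⇒ Q = (0, -3/4)
Q = N + t·(D−N) with t = 7/4, so NQ:QD = t:(1−t) = 7/4:-3/4

NQ:QD = -7/3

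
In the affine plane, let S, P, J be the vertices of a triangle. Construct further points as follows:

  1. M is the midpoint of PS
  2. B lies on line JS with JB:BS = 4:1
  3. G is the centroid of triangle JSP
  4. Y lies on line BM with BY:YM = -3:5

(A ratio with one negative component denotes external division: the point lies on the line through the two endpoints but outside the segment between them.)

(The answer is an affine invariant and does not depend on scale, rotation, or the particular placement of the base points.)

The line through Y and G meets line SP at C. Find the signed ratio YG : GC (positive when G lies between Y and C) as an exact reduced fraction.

Set S = (0, 0), P = (1, 0), J = (0, 1); any affine frame gives the same invariant.
1. M is the midpoint of PS ⇒ M = (1/2, 0)
2. B lies on line JS with JB:BS = 4:1 ⇒ B = (0, 1/5)
3. G is the centroid of triangle JSP ⇒ G = (1/3, 1/3)
4. Y lies on line BM with BY:YM = -3:5 ⇒ Y = (-3/4, 1/2)
line YG meets SP at C = (5/2, 0)
G = Y + t·(C−Y) with t = 1/3, so YG:GC = 1/3:2/3

YG:GC = 1/2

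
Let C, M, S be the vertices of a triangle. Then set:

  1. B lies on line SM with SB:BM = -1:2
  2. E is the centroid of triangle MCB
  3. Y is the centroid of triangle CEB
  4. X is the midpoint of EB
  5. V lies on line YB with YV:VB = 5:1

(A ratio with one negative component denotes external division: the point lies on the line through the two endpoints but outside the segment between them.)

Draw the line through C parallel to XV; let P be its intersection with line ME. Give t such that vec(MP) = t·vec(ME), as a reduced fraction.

t = 13/6

Choose coordinates C = (0, 0), M = (1, 0), S = (0, 1).
1. B lies on line SM with SB:BM = -1:2 ⇒ B = (-1, 2)
2. E is the centroid of triangle MCB ⇒ E = (0, 2/3)
3. Y is the centroid of triangle CEB ⇒ Y = (-1/3, 8/9)
4. X is the midpoint of EB ⇒ X = (-1/2, 4/3)
5. V lies on line YB with YV:VB = 5:1 ⇒ V = (-8/9, 49/27)
through C parallel to XV: direction (-7/18, 13/27); meets ME at P = (-7/6, 13/9)
P = M + t·(E−M) with t = 13/6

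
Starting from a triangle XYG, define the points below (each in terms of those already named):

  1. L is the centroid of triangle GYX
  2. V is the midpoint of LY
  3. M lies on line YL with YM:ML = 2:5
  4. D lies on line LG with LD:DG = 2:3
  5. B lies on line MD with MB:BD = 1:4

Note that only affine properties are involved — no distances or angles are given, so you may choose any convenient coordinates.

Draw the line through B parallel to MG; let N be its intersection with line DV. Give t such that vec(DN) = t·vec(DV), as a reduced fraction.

Choose coordinates X = (0, 0), Y = (1, 0), G = (0, 1).
1. L is the centroid of triangle GYX ⇒ L = (1/3, 1/3)
2. V is the midpoint of LY ⇒ V = (2/3, 1/6)
3. M lies on line YL with YM:ML = 2:5 ⇒ M = (17/21, 2/21)
4. D lies on line LG with LD:DG = 2:3 ⇒ D = (1/5, 3/5)
5. B lies on line MD with MB:BD = 1:4 ⇒ B = (361/525, 103/525)
through B parallel to MG: direction (-17/21, 19/21); meets DV at N = (71/75, -7/75)
N = D + t·(V−D) with t = 8/5

t = 8/5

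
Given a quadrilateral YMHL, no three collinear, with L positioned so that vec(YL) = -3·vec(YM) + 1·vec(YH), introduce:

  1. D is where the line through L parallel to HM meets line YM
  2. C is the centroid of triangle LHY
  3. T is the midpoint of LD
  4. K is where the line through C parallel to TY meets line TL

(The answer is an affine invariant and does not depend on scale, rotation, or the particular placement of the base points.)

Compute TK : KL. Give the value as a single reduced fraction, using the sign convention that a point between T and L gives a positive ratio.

TK:KL = -7

Set Y = (0, 0), M = (1, 0), H = (0, 1), L = (-3, 1); any affine frame gives the same invariant.
1. D is where the line through L parallel to HM meets line YM ⇒ D = (-2, 0)
2. C is the centroid of triangle LHY ⇒ C = (-1, 2/3)
3. T is the midpoint of LD ⇒ T = (-5/2, 1/2)
4. K is where the line through C parallel to TY meets line TL ⇒ K = (-37/12, 13/12)
K = T + t·(L−T) with t = 7/6, so TK:KL = t:(1−t) = 7/6:-1/6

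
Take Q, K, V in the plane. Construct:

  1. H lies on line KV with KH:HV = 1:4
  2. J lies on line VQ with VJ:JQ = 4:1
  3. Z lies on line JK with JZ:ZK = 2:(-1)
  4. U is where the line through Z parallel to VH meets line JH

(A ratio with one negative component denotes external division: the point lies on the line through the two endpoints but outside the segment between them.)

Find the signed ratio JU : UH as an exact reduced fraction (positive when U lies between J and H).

JU:UH = -2

Set Q = (0, 0), K = (1, 0), V = (0, 1); any affine frame gives the same invariant.
1. H lies on line KV with KH:HV = 1:4 ⇒ H = (4/5, 1/5)
2. J lies on line VQ with VJ:JQ = 4:1 ⇒ J = (0, 1/5)
3. Z lies on line JK with JZ:ZK = 2:(-1) ⇒ Z = (2, -1/5)
4. U is where the line through Z parallel to VH meets line JH ⇒ U = (8/5, 1/5)
U = J + t·(H−J) with t = 2, so JU:UH = t:(1−t) = 2:-1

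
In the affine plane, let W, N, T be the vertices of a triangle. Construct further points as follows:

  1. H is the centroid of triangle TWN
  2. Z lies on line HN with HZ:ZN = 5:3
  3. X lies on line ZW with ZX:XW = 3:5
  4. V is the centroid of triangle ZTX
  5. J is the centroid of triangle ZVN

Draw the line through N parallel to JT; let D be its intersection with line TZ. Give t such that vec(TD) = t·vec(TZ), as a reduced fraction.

Assign W = (0, 0), N = (1, 0), T = (0, 1) — the answer is frame-independent, so this choice is without loss of generality.
1. H is the centroid of triangle TWN ⇒ H = (1/3, 1/3)
2. Z lies on line HN with HZ:ZN = 5:3 ⇒ Z = (3/4, 1/8)
3. X lies on line ZW with ZX:XW = 3:5 ⇒ X = (15/32, 5/64)
4. V is the centroid of triangle ZTX ⇒ V = (13/32, 77/192)
5. J is the centroid of triangle ZVN ⇒ J = (23/32, 101/576)
through N parallel to JT: direction (-23/32, 475/576); meets TZ at D = (-61/8, 475/48)
D = T + t·(Z−T) with t = -61/6

t = -61/6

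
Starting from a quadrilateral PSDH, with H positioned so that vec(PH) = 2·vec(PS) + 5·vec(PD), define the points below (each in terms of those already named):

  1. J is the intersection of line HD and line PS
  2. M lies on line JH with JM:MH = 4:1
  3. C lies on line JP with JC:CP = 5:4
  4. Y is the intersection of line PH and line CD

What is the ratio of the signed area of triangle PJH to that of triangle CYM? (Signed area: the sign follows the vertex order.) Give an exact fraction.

Assign P = (0, 0), S = (1, 0), D = (0, 1), H = (2, 5) — the answer is frame-independent, so this choice is without loss of generality.
1. J is the intersection of line HD and line PS ⇒ J = (-1/2, 0)
2. M lies on line JH with JM:MH = 4:1 ⇒ M = (3/2, 4)
3. C lies on line JP with JC:CP = 5:4 ⇒ C = (-2/9, 0)
4. Y is the intersection of line PH and line CD ⇒ Y = (-1/2, -5/4)
2·[PJH] = -5/2, 2·[CYM] = 25/24
[PJH]:[CYM] = -5/2:25/24 = -12/5

[PJH]:[CYM] = -12/5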